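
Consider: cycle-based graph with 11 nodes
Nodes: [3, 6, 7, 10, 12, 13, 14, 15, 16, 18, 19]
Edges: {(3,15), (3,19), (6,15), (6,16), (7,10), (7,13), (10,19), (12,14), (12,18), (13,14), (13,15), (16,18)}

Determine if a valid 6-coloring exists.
Yes, G is 6-colorable

A valid 6-coloring: color 1: [7, 14, 15, 18, 19]; color 2: [3, 6, 10, 12, 13]; color 3: [16].
(χ(G) = 3 ≤ 6.)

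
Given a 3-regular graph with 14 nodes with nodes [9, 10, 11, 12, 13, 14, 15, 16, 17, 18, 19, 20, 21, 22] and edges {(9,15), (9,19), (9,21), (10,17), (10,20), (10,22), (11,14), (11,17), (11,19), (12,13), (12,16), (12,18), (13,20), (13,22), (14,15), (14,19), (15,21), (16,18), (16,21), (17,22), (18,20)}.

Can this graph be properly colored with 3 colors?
A valid 3-coloring: color 1: [9, 12, 14, 17, 20]; color 2: [11, 18, 21, 22]; color 3: [10, 13, 15, 16, 19].
(χ(G) = 3 ≤ 3.)

Yes, G is 3-colorable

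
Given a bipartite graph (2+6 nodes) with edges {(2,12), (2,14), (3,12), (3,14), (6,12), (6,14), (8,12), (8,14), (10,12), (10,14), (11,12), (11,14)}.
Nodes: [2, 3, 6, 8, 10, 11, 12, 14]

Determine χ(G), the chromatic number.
Clique number ω(G) = 2 (lower bound: χ ≥ ω).
The graph is bipartite (no odd cycle), so 2 colors suffice: χ(G) = 2.
A valid 2-coloring: color 1: [12, 14]; color 2: [2, 3, 6, 8, 10, 11].

χ(G) = 2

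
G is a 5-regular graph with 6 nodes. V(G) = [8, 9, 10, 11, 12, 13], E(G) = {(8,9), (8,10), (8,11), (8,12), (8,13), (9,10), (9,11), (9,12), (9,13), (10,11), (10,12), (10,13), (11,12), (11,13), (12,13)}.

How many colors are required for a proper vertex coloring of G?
Clique number ω(G) = 6 (lower bound: χ ≥ ω).
The clique on [8, 9, 10, 11, 12, 13] has size 6, forcing χ ≥ 6, and the coloring below uses 6 colors, so χ(G) = 6.
A valid 6-coloring: color 1: [13]; color 2: [10]; color 3: [8]; color 4: [11]; color 5: [9]; color 6: [12].

χ(G) = 6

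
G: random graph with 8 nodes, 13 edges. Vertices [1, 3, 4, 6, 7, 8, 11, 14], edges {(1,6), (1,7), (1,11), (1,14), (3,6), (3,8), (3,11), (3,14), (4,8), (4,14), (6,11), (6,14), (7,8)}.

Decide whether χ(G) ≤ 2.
No, G is not 2-colorable

The clique on vertices [1, 6, 11] has size 3 > 2, so it alone needs 3 colors.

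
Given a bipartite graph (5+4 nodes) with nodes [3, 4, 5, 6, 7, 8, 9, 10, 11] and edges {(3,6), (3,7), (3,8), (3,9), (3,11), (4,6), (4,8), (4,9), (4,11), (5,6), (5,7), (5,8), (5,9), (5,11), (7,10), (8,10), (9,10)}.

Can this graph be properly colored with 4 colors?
A valid 4-coloring: color 1: [3, 4, 5, 10]; color 2: [6, 7, 8, 9, 11].
(χ(G) = 2 ≤ 4.)

Yes, G is 4-colorable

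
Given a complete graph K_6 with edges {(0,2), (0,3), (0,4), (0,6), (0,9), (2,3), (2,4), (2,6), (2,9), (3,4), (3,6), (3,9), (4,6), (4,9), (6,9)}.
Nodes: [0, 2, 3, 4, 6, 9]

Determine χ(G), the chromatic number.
χ(G) = 6

Clique number ω(G) = 6 (lower bound: χ ≥ ω).
The clique on [0, 2, 3, 4, 6, 9] has size 6, forcing χ ≥ 6, and the coloring below uses 6 colors, so χ(G) = 6.
A valid 6-coloring: color 1: [6]; color 2: [2]; color 3: [9]; color 4: [0]; color 5: [3]; color 6: [4].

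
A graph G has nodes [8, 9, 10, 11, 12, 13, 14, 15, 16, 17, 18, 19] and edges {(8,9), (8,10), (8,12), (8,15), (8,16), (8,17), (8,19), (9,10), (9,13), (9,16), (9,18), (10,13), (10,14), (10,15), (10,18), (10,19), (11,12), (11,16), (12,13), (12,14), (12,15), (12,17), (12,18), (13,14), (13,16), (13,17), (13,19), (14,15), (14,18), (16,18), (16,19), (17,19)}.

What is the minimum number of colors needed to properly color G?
Clique number ω(G) = 3 (lower bound: χ ≥ ω).
Odd cycle [17, 12, 15, 10, 9, 16, 19] needs 3 colors (χ ≥ 3).
Vertex 8 is adjacent to every vertex of [9, 10, 12, 15, 16, 17, 19], which already need 3 colors among themselves, so 8 needs a new color (χ ≥ 4).
The coloring below uses 4 colors, so χ(G) = 4.
A valid 4-coloring: color 1: [10, 12, 16]; color 2: [8, 11, 13, 18]; color 3: [9, 14, 19]; color 4: [15, 17].

χ(G) = 4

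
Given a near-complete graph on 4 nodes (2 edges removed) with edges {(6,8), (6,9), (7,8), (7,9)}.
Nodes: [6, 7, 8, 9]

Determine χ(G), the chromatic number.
χ(G) = 2

Clique number ω(G) = 2 (lower bound: χ ≥ ω).
The graph is bipartite (no odd cycle), so 2 colors suffice: χ(G) = 2.
A valid 2-coloring: color 1: [6, 7]; color 2: [8, 9].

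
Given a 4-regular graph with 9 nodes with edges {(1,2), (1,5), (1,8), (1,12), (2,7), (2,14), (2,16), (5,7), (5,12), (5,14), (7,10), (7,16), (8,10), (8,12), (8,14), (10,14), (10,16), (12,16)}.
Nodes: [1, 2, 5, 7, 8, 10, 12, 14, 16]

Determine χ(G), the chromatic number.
Clique number ω(G) = 3 (lower bound: χ ≥ ω).
The clique on [1, 8, 12] has size 3, forcing χ ≥ 3, and the coloring below uses 3 colors, so χ(G) = 3.
A valid 3-coloring: color 1: [1, 7, 14]; color 2: [5, 8, 16]; color 3: [2, 10, 12].

χ(G) = 3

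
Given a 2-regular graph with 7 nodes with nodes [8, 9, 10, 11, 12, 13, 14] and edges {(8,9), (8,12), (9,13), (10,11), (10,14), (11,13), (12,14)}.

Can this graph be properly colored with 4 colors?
Yes, G is 4-colorable

A valid 4-coloring: color 1: [9, 11, 12]; color 2: [8, 13, 14]; color 3: [10].
(χ(G) = 3 ≤ 4.)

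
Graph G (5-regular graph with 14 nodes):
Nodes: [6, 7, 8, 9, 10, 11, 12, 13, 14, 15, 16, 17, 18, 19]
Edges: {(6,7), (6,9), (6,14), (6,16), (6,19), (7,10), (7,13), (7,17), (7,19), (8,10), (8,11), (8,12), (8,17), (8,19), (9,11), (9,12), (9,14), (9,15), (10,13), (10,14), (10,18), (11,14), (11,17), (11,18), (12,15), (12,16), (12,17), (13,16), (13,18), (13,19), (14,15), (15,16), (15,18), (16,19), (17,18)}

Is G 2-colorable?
The clique on vertices [6, 9, 14] has size 3 > 2, so it alone needs 3 colors.

No, G is not 2-colorable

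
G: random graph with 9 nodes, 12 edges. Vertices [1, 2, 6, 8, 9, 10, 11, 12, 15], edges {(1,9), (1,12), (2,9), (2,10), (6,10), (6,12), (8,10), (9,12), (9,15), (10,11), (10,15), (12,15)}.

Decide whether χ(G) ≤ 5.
A valid 5-coloring: color 1: [10, 12]; color 2: [1, 2, 6, 8, 11, 15]; color 3: [9].
(χ(G) = 3 ≤ 5.)

Yes, G is 5-colorable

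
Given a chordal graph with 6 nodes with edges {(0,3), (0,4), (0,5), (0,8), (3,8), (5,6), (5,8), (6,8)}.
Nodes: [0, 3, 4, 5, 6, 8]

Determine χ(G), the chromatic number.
χ(G) = 3

Clique number ω(G) = 3 (lower bound: χ ≥ ω).
The clique on [0, 3, 8] has size 3, forcing χ ≥ 3, and the coloring below uses 3 colors, so χ(G) = 3.
A valid 3-coloring: color 1: [4, 8]; color 2: [0, 6]; color 3: [3, 5].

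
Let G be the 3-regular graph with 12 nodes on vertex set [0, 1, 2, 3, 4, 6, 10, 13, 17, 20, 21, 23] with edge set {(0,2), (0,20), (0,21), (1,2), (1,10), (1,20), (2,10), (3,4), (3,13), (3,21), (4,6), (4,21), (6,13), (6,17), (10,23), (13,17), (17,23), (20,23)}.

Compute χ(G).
Clique number ω(G) = 3 (lower bound: χ ≥ ω).
The clique on [1, 2, 10] has size 3, forcing χ ≥ 3, and the coloring below uses 3 colors, so χ(G) = 3.
A valid 3-coloring: color 1: [0, 1, 4, 13, 23]; color 2: [3, 10, 17, 20]; color 3: [2, 6, 21].

χ(G) = 3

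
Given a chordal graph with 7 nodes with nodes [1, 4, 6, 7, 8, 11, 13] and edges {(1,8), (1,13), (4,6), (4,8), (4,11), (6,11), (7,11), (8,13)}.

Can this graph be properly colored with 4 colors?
Yes, G is 4-colorable

A valid 4-coloring: color 1: [1, 4, 7]; color 2: [8, 11]; color 3: [6, 13].
(χ(G) = 3 ≤ 4.)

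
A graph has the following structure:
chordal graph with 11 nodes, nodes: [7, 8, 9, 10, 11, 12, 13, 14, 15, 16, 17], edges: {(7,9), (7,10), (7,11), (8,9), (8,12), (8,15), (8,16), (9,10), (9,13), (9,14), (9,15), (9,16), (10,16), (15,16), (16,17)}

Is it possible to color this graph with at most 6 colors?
Yes, G is 6-colorable

A valid 6-coloring: color 1: [9, 11, 12, 17]; color 2: [7, 13, 14, 16]; color 3: [8, 10]; color 4: [15].
(χ(G) = 4 ≤ 6.)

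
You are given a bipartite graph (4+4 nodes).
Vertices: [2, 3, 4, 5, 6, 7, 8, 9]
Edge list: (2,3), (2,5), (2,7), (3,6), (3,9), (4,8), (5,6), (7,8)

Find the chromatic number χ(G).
Clique number ω(G) = 2 (lower bound: χ ≥ ω).
The graph is bipartite (no odd cycle), so 2 colors suffice: χ(G) = 2.
A valid 2-coloring: color 1: [2, 6, 8, 9]; color 2: [3, 4, 5, 7].

χ(G) = 2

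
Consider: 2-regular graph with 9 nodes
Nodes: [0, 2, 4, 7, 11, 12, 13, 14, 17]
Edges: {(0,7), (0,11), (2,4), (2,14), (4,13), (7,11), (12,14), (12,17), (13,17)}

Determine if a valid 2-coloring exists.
The clique on vertices [0, 7, 11] has size 3 > 2, so it alone needs 3 colors.

No, G is not 2-colorable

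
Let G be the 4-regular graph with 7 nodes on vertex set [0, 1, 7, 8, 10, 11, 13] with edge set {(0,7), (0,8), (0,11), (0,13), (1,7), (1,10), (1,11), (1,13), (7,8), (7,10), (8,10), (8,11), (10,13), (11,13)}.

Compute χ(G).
χ(G) = 4

Clique number ω(G) = 3 (lower bound: χ ≥ ω).
Suppose a proper 3-coloring c exists. The clique [0, 7, 8] takes 3 distinct colors; by symmetry let c(0) = 1, c(7) = 2, c(8) = 3.
- Vertex 10: neighbors [7, 8] already have colors [2, 3] ⇒ c(10) = 1.
- Vertex 1: neighbors [10, 7] already have colors [1, 2] ⇒ c(1) = 3.
- Vertex 11: neighbors [0, 1] already have colors [1, 3] ⇒ c(11) = 2.
- Vertex 13: neighbors [0, 11, 1] already have colors [1, 2, 3] — all 3 colors blocked. Contradiction.
The forced assignments end in a contradiction, so G has no proper 3-coloring (χ ≥ 4).
The coloring below uses 4 colors, so χ(G) = 4.
A valid 4-coloring: color 1: [1, 8]; color 2: [7, 11]; color 3: [0, 10]; color 4: [13].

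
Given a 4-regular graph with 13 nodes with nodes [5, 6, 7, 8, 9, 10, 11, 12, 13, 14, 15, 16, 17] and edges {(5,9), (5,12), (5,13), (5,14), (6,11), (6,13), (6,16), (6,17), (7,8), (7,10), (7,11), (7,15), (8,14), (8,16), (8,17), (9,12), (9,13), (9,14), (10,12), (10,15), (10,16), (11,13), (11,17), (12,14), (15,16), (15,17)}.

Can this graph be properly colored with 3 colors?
The clique on vertices [5, 9, 12, 14] has size 4 > 3, so it alone needs 4 colors.

No, G is not 3-colorable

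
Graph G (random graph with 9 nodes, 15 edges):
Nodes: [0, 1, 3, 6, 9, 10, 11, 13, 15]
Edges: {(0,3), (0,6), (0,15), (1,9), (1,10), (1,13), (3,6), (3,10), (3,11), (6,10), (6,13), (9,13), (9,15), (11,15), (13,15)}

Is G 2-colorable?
No, G is not 2-colorable

The clique on vertices [1, 9, 13] has size 3 > 2, so it alone needs 3 colors.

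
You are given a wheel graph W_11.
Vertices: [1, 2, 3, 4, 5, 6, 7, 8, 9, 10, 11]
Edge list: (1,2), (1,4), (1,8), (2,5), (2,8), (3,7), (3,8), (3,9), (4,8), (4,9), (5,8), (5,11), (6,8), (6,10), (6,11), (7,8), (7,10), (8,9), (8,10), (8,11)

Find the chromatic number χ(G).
Clique number ω(G) = 3 (lower bound: χ ≥ ω).
The clique on [1, 2, 8] has size 3, forcing χ ≥ 3, and the coloring below uses 3 colors, so χ(G) = 3.
A valid 3-coloring: color 1: [8]; color 2: [1, 5, 6, 7, 9]; color 3: [2, 3, 4, 10, 11].

χ(G) = 3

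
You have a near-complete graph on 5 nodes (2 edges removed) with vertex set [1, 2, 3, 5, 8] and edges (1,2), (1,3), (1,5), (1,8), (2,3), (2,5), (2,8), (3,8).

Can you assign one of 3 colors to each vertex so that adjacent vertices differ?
The clique on vertices [1, 2, 3, 8] has size 4 > 3, so it alone needs 4 colors.

No, G is not 3-colorable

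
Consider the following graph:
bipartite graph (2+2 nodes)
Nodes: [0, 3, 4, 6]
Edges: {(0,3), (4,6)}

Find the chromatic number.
χ(G) = 2

Clique number ω(G) = 2 (lower bound: χ ≥ ω).
The graph is bipartite (no odd cycle), so 2 colors suffice: χ(G) = 2.
A valid 2-coloring: color 1: [0, 4]; color 2: [3, 6].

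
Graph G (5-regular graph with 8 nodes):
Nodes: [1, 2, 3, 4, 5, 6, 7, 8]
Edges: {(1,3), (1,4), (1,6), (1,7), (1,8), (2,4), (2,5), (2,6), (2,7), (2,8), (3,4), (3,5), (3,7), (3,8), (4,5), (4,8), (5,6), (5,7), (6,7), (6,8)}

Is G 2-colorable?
No, G is not 2-colorable

The clique on vertices [1, 3, 4, 8] has size 4 > 2, so it alone needs 4 colors.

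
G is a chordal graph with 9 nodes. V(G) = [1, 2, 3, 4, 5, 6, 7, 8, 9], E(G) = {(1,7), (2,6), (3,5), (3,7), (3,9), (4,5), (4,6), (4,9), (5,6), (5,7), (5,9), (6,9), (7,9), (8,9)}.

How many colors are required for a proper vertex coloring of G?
Clique number ω(G) = 4 (lower bound: χ ≥ ω).
The clique on [3, 5, 7, 9] has size 4, forcing χ ≥ 4, and the coloring below uses 4 colors, so χ(G) = 4.
A valid 4-coloring: color 1: [1, 2, 9]; color 2: [5, 8]; color 3: [6, 7]; color 4: [3, 4].

χ(G) = 4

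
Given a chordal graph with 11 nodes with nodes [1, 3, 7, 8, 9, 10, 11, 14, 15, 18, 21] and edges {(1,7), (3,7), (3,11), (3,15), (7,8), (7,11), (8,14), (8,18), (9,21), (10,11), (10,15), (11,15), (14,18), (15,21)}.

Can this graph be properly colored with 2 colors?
No, G is not 2-colorable

The clique on vertices [3, 7, 11] has size 3 > 2, so it alone needs 3 colors.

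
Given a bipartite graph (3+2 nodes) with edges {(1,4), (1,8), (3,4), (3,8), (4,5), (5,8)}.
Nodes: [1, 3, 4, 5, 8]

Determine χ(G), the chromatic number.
χ(G) = 2

Clique number ω(G) = 2 (lower bound: χ ≥ ω).
The graph is bipartite (no odd cycle), so 2 colors suffice: χ(G) = 2.
A valid 2-coloring: color 1: [4, 8]; color 2: [1, 3, 5].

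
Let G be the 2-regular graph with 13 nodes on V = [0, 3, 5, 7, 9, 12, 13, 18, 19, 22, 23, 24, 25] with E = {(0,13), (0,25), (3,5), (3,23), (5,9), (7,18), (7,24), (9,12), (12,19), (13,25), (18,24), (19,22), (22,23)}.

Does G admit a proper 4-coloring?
A valid 4-coloring: color 1: [0, 3, 7, 9, 19]; color 2: [5, 12, 13, 23, 24]; color 3: [18, 22, 25].
(χ(G) = 3 ≤ 4.)

Yes, G is 4-colorable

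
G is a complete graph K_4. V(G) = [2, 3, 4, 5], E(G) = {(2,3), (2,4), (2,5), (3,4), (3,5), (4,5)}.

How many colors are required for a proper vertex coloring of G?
χ(G) = 4

Clique number ω(G) = 4 (lower bound: χ ≥ ω).
The clique on [2, 3, 4, 5] has size 4, forcing χ ≥ 4, and the coloring below uses 4 colors, so χ(G) = 4.
A valid 4-coloring: color 1: [4]; color 2: [5]; color 3: [2]; color 4: [3].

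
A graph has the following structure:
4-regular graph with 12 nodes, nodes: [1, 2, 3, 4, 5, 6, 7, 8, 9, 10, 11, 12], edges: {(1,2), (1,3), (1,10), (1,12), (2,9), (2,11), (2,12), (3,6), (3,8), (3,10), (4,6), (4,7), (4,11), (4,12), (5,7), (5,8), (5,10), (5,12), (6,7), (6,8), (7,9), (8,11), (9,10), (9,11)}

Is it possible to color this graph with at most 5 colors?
A valid 5-coloring: color 1: [3, 9, 12]; color 2: [2, 4, 8, 10]; color 3: [1, 7, 11]; color 4: [5, 6].
(χ(G) = 3 ≤ 5.)

Yes, G is 5-colorable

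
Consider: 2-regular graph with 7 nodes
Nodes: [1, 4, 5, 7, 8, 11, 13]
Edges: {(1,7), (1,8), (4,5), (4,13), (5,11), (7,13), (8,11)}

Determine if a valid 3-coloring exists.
Yes, G is 3-colorable

A valid 3-coloring: color 1: [5, 8, 13]; color 2: [4, 7, 11]; color 3: [1].
(χ(G) = 3 ≤ 3.)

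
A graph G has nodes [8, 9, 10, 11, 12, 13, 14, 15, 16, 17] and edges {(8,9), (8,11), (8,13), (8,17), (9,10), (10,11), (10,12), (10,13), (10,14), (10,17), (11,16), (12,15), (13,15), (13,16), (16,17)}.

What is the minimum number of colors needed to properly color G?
χ(G) = 2

Clique number ω(G) = 2 (lower bound: χ ≥ ω).
The graph is bipartite (no odd cycle), so 2 colors suffice: χ(G) = 2.
A valid 2-coloring: color 1: [8, 10, 15, 16]; color 2: [9, 11, 12, 13, 14, 17].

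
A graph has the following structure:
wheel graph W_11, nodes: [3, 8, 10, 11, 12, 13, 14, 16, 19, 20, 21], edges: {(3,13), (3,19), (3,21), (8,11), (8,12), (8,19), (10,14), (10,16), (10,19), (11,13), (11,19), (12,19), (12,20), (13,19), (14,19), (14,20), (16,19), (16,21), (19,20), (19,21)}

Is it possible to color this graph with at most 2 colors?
The clique on vertices [3, 19, 21] has size 3 > 2, so it alone needs 3 colors.

No, G is not 2-colorable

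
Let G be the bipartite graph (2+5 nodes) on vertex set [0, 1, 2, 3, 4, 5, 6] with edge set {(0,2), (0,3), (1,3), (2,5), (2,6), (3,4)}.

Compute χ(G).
Clique number ω(G) = 2 (lower bound: χ ≥ ω).
The graph is bipartite (no odd cycle), so 2 colors suffice: χ(G) = 2.
A valid 2-coloring: color 1: [2, 3]; color 2: [0, 1, 4, 5, 6].

χ(G) = 2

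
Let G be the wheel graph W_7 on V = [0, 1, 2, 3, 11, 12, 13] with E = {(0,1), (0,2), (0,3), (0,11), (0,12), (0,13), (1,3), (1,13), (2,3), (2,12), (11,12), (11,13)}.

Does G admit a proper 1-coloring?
No, G is not 1-colorable

The clique on vertices [0, 1, 3] has size 3 > 1, so it alone needs 3 colors.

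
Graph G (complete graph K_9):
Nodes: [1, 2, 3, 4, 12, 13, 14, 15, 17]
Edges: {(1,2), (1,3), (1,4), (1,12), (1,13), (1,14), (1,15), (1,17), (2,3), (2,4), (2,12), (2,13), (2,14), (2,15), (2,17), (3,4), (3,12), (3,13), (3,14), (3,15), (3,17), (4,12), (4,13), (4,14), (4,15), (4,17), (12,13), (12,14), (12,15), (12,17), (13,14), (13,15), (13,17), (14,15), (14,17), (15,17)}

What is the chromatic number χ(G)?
Clique number ω(G) = 9 (lower bound: χ ≥ ω).
The clique on [1, 2, 3, 4, 12, 13, 14, 15, 17] has size 9, forcing χ ≥ 9, and the coloring below uses 9 colors, so χ(G) = 9.
A valid 9-coloring: color 1: [1]; color 2: [12]; color 3: [17]; color 4: [2]; color 5: [4]; color 6: [14]; color 7: [15]; color 8: [13]; color 9: [3].

χ(G) = 9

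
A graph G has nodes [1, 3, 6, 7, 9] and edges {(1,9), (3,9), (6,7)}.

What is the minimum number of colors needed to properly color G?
χ(G) = 2

Clique number ω(G) = 2 (lower bound: χ ≥ ω).
The graph is bipartite (no odd cycle), so 2 colors suffice: χ(G) = 2.
A valid 2-coloring: color 1: [6, 9]; color 2: [1, 3, 7].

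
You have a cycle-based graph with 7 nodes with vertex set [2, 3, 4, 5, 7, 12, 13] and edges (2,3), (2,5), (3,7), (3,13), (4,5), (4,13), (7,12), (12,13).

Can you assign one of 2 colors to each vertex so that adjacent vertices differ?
No, G is not 2-colorable

Odd cycle [3, 2, 5, 4, 13] needs 3 colors (χ ≥ 3).
Hence χ(G) ≥ 3 > 2, so no proper 2-coloring exists.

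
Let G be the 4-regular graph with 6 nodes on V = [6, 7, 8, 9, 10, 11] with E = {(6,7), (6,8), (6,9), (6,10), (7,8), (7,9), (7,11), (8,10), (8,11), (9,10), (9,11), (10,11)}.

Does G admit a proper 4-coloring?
Yes, G is 4-colorable

A valid 4-coloring: color 1: [7, 10]; color 2: [8, 9]; color 3: [6, 11].
(χ(G) = 3 ≤ 4.)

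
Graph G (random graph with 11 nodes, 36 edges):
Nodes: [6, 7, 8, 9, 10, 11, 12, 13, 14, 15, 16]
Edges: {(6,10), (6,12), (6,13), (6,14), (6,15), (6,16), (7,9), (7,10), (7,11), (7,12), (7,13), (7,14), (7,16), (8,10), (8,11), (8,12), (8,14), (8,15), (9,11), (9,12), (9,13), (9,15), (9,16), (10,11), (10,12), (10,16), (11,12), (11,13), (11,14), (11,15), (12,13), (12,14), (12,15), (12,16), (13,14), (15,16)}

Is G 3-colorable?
No, G is not 3-colorable

The clique on vertices [7, 9, 11, 12, 13] has size 5 > 3, so it alone needs 5 colors.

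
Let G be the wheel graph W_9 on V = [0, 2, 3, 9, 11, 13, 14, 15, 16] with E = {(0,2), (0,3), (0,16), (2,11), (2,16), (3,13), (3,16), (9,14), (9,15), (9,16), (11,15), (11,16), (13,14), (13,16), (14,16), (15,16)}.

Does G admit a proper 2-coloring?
No, G is not 2-colorable

The clique on vertices [0, 2, 16] has size 3 > 2, so it alone needs 3 colors.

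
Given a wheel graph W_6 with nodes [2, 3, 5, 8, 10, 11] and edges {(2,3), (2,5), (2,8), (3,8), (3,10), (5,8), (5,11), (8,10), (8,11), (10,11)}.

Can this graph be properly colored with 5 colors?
Yes, G is 5-colorable

A valid 5-coloring: color 1: [8]; color 2: [3, 11]; color 3: [5, 10]; color 4: [2].
(χ(G) = 4 ≤ 5.)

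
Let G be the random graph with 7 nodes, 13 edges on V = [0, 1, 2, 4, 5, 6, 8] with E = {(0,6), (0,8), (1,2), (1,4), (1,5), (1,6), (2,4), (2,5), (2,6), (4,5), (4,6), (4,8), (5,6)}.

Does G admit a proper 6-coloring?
A valid 6-coloring: color 1: [0, 4]; color 2: [6, 8]; color 3: [1]; color 4: [5]; color 5: [2].
(χ(G) = 5 ≤ 6.)

Yes, G is 6-colorable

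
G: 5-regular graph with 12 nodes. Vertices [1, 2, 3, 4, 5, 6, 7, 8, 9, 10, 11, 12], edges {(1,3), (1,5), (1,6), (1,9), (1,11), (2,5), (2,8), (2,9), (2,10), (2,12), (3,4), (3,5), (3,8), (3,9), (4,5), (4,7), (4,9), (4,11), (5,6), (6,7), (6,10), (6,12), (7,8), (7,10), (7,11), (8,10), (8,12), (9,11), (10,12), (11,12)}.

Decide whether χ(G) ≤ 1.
No, G is not 1-colorable

The clique on vertices [2, 8, 10, 12] has size 4 > 1, so it alone needs 4 colors.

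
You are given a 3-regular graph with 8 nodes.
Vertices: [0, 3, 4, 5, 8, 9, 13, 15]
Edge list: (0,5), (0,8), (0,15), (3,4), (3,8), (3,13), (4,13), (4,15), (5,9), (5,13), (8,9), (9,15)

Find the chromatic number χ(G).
χ(G) = 3

Clique number ω(G) = 3 (lower bound: χ ≥ ω).
The clique on [3, 4, 13] has size 3, forcing χ ≥ 3, and the coloring below uses 3 colors, so χ(G) = 3.
A valid 3-coloring: color 1: [0, 4, 9]; color 2: [8, 13, 15]; color 3: [3, 5].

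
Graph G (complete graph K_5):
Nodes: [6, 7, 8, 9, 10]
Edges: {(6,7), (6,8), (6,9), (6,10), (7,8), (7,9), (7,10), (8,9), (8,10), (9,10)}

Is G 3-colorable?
No, G is not 3-colorable

The clique on vertices [6, 7, 8, 9, 10] has size 5 > 3, so it alone needs 5 colors.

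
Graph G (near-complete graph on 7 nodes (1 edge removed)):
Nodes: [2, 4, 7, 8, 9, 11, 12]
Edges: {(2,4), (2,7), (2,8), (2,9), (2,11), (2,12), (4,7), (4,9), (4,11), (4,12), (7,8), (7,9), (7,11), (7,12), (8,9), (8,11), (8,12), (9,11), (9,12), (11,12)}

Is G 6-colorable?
A valid 6-coloring: color 1: [7]; color 2: [11]; color 3: [12]; color 4: [2]; color 5: [9]; color 6: [4, 8].
(χ(G) = 6 ≤ 6.)

Yes, G is 6-colorable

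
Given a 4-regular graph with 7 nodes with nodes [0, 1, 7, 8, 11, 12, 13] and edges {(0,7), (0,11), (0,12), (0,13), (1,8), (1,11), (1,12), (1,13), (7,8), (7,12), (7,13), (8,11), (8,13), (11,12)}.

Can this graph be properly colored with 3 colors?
No, G is not 3-colorable

Suppose a proper 3-coloring c exists. The clique [0, 7, 12] takes 3 distinct colors; by symmetry let c(0) = 1, c(7) = 2, c(12) = 3.
- Vertex 11: neighbors [0, 12] already have colors [1, 3] ⇒ c(11) = 2.
- Vertex 1: neighbors [11, 12] already have colors [2, 3] ⇒ c(1) = 1.
- Vertex 8: neighbors [1, 7] already have colors [1, 2] ⇒ c(8) = 3.
- Vertex 13: neighbors [0, 7, 8] already have colors [1, 2, 3] — all 3 colors blocked. Contradiction.
The forced assignments end in a contradiction, so G has no proper 3-coloring (χ ≥ 4).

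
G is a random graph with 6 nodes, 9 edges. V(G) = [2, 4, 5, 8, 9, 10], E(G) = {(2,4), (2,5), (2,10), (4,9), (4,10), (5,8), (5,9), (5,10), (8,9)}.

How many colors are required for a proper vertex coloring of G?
χ(G) = 3

Clique number ω(G) = 3 (lower bound: χ ≥ ω).
The clique on [2, 4, 10] has size 3, forcing χ ≥ 3, and the coloring below uses 3 colors, so χ(G) = 3.
A valid 3-coloring: color 1: [4, 5]; color 2: [8, 10]; color 3: [2, 9].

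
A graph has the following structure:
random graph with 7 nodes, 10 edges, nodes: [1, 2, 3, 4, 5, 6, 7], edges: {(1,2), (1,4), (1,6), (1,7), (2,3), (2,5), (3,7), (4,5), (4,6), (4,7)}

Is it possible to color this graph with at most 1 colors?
The clique on vertices [1, 4, 6] has size 3 > 1, so it alone needs 3 colors.

No, G is not 1-colorable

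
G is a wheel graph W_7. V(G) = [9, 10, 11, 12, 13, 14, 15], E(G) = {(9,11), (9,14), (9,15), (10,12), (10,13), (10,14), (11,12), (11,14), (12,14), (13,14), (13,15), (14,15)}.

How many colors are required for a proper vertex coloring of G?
χ(G) = 3

Clique number ω(G) = 3 (lower bound: χ ≥ ω).
The clique on [9, 11, 14] has size 3, forcing χ ≥ 3, and the coloring below uses 3 colors, so χ(G) = 3.
A valid 3-coloring: color 1: [14]; color 2: [9, 12, 13]; color 3: [10, 11, 15].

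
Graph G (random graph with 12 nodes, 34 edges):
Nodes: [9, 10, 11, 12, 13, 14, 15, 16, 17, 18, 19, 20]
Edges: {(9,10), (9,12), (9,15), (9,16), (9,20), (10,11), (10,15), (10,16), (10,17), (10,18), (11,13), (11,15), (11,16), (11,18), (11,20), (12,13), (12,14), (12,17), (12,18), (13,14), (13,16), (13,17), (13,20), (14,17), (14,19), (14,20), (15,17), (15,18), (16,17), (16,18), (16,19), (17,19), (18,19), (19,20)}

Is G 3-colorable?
No, G is not 3-colorable

The clique on vertices [12, 13, 14, 17] has size 4 > 3, so it alone needs 4 colors.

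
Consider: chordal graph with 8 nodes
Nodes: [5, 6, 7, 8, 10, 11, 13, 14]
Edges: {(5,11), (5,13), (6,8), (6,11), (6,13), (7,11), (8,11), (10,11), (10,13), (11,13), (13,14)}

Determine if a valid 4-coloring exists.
A valid 4-coloring: color 1: [11, 14]; color 2: [7, 8, 13]; color 3: [5, 6, 10].
(χ(G) = 3 ≤ 4.)

Yes, G is 4-colorable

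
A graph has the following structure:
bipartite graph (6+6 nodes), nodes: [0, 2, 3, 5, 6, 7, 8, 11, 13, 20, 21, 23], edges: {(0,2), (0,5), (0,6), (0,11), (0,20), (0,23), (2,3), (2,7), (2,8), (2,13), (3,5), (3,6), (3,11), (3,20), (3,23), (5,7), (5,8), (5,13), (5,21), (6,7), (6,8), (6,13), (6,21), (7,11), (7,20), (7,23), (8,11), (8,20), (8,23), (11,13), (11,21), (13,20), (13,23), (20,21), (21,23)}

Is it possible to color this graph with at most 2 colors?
Yes, G is 2-colorable

A valid 2-coloring: color 1: [2, 5, 6, 11, 20, 23]; color 2: [0, 3, 7, 8, 13, 21].
(χ(G) = 2 ≤ 2.)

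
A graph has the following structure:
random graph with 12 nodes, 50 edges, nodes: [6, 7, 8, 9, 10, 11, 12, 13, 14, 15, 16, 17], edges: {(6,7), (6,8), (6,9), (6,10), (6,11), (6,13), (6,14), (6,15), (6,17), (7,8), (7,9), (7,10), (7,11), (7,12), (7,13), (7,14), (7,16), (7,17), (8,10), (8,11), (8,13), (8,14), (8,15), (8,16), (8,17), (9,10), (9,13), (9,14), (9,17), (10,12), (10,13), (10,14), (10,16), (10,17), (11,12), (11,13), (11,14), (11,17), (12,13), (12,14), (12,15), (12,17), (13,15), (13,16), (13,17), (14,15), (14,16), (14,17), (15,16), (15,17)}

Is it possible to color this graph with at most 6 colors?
A valid 6-coloring: color 1: [13, 14]; color 2: [7, 15]; color 3: [16, 17]; color 4: [6, 12]; color 5: [10, 11]; color 6: [8, 9].
(χ(G) = 6 ≤ 6.)

Yes, G is 6-colorable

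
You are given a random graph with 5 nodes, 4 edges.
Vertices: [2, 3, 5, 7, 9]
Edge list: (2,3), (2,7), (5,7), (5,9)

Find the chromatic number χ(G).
χ(G) = 2

Clique number ω(G) = 2 (lower bound: χ ≥ ω).
The graph is bipartite (no odd cycle), so 2 colors suffice: χ(G) = 2.
A valid 2-coloring: color 1: [2, 5]; color 2: [3, 7, 9].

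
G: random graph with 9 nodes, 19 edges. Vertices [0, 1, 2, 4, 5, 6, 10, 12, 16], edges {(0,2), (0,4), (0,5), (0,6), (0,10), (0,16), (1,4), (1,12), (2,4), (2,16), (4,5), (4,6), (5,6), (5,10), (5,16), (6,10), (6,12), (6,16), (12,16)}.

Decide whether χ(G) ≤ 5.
A valid 5-coloring: color 1: [0, 12]; color 2: [1, 2, 6]; color 3: [5]; color 4: [4, 10, 16].
(χ(G) = 4 ≤ 5.)

Yes, G is 5-colorable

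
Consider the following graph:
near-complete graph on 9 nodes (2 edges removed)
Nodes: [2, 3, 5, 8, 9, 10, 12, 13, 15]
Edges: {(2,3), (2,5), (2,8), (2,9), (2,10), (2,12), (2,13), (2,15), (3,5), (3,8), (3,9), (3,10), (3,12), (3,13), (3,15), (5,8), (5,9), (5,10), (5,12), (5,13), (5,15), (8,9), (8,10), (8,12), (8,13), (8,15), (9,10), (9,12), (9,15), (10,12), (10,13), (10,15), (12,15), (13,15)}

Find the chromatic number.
Clique number ω(G) = 8 (lower bound: χ ≥ ω).
The clique on [2, 3, 5, 8, 9, 10, 12, 15] has size 8, forcing χ ≥ 8, and the coloring below uses 8 colors, so χ(G) = 8.
A valid 8-coloring: color 1: [5]; color 2: [3]; color 3: [10]; color 4: [2]; color 5: [8]; color 6: [15]; color 7: [12, 13]; color 8: [9].

χ(G) = 8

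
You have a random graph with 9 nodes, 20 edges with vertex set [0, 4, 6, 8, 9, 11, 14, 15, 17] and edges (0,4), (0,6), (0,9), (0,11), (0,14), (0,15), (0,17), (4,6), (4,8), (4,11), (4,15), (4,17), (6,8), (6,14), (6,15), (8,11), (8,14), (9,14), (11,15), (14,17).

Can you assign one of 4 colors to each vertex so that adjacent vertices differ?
A valid 4-coloring: color 1: [0, 8]; color 2: [4, 14]; color 3: [6, 9, 11, 17]; color 4: [15].
(χ(G) = 4 ≤ 4.)

Yes, G is 4-colorable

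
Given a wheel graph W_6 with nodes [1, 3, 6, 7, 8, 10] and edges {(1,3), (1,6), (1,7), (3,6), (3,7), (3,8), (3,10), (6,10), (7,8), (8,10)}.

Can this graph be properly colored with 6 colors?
Yes, G is 6-colorable

A valid 6-coloring: color 1: [3]; color 2: [1, 10]; color 3: [6, 8]; color 4: [7].
(χ(G) = 4 ≤ 6.)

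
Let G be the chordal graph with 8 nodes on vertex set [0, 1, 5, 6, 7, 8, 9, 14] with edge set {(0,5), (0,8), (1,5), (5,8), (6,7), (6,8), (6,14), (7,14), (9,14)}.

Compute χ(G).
χ(G) = 3

Clique number ω(G) = 3 (lower bound: χ ≥ ω).
The clique on [0, 5, 8] has size 3, forcing χ ≥ 3, and the coloring below uses 3 colors, so χ(G) = 3.
A valid 3-coloring: color 1: [5, 6, 9]; color 2: [1, 8, 14]; color 3: [0, 7].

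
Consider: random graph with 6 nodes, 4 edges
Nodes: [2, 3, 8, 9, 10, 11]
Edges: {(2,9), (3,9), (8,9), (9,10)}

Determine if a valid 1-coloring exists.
No, G is not 1-colorable

Edge (8,9) forces its endpoints to differ, so 1 color is not enough.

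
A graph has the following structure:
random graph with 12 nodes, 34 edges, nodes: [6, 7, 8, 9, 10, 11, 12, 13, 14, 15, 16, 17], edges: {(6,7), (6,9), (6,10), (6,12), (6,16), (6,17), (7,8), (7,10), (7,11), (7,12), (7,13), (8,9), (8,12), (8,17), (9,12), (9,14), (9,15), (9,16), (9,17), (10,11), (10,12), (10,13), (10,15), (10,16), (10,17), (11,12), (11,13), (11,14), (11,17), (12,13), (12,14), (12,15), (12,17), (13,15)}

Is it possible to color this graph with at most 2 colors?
No, G is not 2-colorable

The clique on vertices [7, 10, 11, 12, 13] has size 5 > 2, so it alone needs 5 colors.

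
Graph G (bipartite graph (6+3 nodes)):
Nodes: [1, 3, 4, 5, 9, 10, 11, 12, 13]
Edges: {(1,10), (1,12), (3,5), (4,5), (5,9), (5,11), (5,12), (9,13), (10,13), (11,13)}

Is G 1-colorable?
Edge (1,10) forces its endpoints to differ, so 1 color is not enough.

No, G is not 1-colorable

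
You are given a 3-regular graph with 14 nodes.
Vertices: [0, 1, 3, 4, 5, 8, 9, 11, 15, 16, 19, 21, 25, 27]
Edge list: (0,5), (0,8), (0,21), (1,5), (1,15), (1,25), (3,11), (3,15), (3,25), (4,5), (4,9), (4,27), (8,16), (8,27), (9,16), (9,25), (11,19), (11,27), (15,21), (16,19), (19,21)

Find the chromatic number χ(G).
χ(G) = 3

Clique number ω(G) = 2 (lower bound: χ ≥ ω).
Odd cycle [16, 9, 25, 3, 15, 21, 19] needs 3 colors (χ ≥ 3).
The coloring below uses 3 colors, so χ(G) = 3.
A valid 3-coloring: color 1: [1, 4, 8, 11, 21]; color 2: [0, 3, 9, 19, 27]; color 3: [5, 15, 16, 25].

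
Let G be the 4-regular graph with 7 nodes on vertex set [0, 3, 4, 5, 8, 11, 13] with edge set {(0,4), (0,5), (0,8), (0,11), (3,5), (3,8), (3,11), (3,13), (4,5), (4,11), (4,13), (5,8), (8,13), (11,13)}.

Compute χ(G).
Clique number ω(G) = 3 (lower bound: χ ≥ ω).
Suppose a proper 3-coloring c exists. The clique [0, 4, 5] takes 3 distinct colors; by symmetry let c(0) = 1, c(4) = 2, c(5) = 3.
- Vertex 8: neighbors [0, 5] already have colors [1, 3] ⇒ c(8) = 2.
- Vertex 3: neighbors [8, 5] already have colors [2, 3] ⇒ c(3) = 1.
- Vertex 11: neighbors [0, 4] already have colors [1, 2] ⇒ c(11) = 3.
- Vertex 13: neighbors [3, 4, 11] already have colors [1, 2, 3] — all 3 colors blocked. Contradiction.
The forced assignments end in a contradiction, so G has no proper 3-coloring (χ ≥ 4).
The coloring below uses 4 colors, so χ(G) = 4.
A valid 4-coloring: color 1: [3, 4]; color 2: [8, 11]; color 3: [5, 13]; color 4: [0].

χ(G) = 4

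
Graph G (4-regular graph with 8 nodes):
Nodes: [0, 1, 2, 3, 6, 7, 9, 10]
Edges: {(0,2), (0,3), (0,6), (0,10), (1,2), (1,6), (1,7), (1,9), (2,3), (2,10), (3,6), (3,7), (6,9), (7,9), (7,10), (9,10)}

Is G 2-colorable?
No, G is not 2-colorable

The clique on vertices [0, 2, 10] has size 3 > 2, so it alone needs 3 colors.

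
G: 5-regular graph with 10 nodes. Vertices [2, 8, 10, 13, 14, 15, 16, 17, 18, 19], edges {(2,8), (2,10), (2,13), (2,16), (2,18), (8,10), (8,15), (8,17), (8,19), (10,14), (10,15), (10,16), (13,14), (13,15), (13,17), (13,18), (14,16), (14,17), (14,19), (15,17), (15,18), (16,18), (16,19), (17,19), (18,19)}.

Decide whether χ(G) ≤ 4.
A valid 4-coloring: color 1: [8, 14, 18]; color 2: [13, 16]; color 3: [2, 15, 19]; color 4: [10, 17].
(χ(G) = 4 ≤ 4.)

Yes, G is 4-colorable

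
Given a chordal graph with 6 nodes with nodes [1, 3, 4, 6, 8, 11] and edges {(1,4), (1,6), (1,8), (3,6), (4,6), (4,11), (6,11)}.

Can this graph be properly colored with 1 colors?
No, G is not 1-colorable

The clique on vertices [1, 4, 6] has size 3 > 1, so it alone needs 3 colors.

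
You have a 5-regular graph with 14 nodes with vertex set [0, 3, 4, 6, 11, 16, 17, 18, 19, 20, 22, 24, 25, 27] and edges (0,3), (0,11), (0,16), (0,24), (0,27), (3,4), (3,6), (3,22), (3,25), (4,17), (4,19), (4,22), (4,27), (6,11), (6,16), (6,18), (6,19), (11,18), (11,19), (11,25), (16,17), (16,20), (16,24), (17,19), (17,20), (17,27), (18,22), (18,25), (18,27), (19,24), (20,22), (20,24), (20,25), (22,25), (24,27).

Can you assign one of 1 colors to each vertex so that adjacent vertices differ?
The clique on vertices [0, 16, 24] has size 3 > 1, so it alone needs 3 colors.

No, G is not 1-colorable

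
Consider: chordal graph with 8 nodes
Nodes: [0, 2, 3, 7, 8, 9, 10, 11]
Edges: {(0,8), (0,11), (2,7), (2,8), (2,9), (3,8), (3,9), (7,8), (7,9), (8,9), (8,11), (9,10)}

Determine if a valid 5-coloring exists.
A valid 5-coloring: color 1: [8, 10]; color 2: [9, 11]; color 3: [0, 2, 3]; color 4: [7].
(χ(G) = 4 ≤ 5.)

Yes, G is 5-colorable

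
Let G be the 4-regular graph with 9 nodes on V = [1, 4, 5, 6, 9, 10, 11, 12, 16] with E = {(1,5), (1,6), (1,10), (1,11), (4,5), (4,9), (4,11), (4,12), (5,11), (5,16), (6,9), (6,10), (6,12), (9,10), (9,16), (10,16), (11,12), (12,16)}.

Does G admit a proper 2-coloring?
No, G is not 2-colorable

The clique on vertices [1, 6, 10] has size 3 > 2, so it alone needs 3 colors.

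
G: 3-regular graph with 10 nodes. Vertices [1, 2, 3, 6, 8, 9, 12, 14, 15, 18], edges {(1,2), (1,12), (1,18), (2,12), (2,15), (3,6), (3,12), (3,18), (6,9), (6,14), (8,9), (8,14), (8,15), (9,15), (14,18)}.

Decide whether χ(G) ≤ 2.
No, G is not 2-colorable

The clique on vertices [1, 2, 12] has size 3 > 2, so it alone needs 3 colors.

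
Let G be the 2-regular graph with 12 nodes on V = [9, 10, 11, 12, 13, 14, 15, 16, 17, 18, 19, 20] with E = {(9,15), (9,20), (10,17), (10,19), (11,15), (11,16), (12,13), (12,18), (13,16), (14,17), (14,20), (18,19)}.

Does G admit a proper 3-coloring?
A valid 3-coloring: color 1: [12, 15, 16, 17, 19, 20]; color 2: [9, 10, 11, 13, 14, 18].
(χ(G) = 2 ≤ 3.)

Yes, G is 3-colorable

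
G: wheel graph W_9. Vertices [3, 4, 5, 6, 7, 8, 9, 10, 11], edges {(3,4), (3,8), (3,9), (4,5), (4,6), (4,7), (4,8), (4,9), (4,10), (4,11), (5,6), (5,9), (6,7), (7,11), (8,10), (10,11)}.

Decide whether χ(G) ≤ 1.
The clique on vertices [3, 4, 8] has size 3 > 1, so it alone needs 3 colors.

No, G is not 1-colorable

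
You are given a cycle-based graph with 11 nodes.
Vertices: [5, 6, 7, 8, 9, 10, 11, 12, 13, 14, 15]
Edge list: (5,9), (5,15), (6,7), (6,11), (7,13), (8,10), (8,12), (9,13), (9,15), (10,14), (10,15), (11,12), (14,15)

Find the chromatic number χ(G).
χ(G) = 3

Clique number ω(G) = 3 (lower bound: χ ≥ ω).
The clique on [5, 9, 15] has size 3, forcing χ ≥ 3, and the coloring below uses 3 colors, so χ(G) = 3.
A valid 3-coloring: color 1: [6, 8, 13, 15]; color 2: [7, 9, 10, 11]; color 3: [5, 12, 14].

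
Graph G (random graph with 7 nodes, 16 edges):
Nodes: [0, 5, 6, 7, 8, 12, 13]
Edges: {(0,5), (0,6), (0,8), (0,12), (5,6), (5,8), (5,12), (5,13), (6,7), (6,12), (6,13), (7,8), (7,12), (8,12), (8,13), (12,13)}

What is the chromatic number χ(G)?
χ(G) = 4

Clique number ω(G) = 4 (lower bound: χ ≥ ω).
The clique on [0, 5, 8, 12] has size 4, forcing χ ≥ 4, and the coloring below uses 4 colors, so χ(G) = 4.
A valid 4-coloring: color 1: [12]; color 2: [6, 8]; color 3: [5, 7]; color 4: [0, 13].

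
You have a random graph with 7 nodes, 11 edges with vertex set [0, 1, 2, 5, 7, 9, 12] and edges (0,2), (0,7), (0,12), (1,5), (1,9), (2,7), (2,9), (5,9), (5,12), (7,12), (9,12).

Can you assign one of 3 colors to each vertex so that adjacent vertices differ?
A valid 3-coloring: color 1: [0, 9]; color 2: [1, 2, 12]; color 3: [5, 7].
(χ(G) = 3 ≤ 3.)

Yes, G is 3-colorable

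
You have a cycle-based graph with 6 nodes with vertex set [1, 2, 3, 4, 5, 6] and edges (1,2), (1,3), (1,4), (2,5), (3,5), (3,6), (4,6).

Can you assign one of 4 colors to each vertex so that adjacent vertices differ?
A valid 4-coloring: color 1: [1, 5, 6]; color 2: [2, 3, 4].
(χ(G) = 2 ≤ 4.)

Yes, G is 4-colorable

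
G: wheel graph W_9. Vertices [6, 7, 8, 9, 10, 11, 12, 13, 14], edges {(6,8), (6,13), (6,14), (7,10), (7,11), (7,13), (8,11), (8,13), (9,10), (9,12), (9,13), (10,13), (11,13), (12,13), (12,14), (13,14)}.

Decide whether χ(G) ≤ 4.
Yes, G is 4-colorable

A valid 4-coloring: color 1: [13]; color 2: [6, 10, 11, 12]; color 3: [7, 8, 9, 14].
(χ(G) = 3 ≤ 4.)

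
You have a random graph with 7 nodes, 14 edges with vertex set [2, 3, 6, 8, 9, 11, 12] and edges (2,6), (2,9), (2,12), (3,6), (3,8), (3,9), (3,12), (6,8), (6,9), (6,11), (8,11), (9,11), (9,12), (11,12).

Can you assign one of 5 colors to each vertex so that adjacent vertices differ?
Yes, G is 5-colorable

A valid 5-coloring: color 1: [6, 12]; color 2: [8, 9]; color 3: [2, 3, 11].
(χ(G) = 3 ≤ 5.)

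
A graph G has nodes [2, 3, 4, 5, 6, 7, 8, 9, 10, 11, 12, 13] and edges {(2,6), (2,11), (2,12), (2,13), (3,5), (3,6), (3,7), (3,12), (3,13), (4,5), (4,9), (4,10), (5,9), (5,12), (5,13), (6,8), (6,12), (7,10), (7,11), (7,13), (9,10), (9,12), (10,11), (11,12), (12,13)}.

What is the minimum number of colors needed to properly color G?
χ(G) = 4

Clique number ω(G) = 4 (lower bound: χ ≥ ω).
The clique on [3, 5, 12, 13] has size 4, forcing χ ≥ 4, and the coloring below uses 4 colors, so χ(G) = 4.
A valid 4-coloring: color 1: [4, 7, 8, 12]; color 2: [3, 9, 11]; color 3: [6, 10, 13]; color 4: [2, 5].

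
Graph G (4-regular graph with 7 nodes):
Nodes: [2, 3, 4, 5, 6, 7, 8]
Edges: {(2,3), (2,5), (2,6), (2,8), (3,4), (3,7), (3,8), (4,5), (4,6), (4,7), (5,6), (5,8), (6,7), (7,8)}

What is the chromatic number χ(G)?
Clique number ω(G) = 3 (lower bound: χ ≥ ω).
Suppose a proper 3-coloring c exists. The clique [2, 3, 8] takes 3 distinct colors; by symmetry let c(2) = 1, c(3) = 2, c(8) = 3.
- Vertex 5: neighbors [2, 8] already have colors [1, 3] ⇒ c(5) = 2.
- Vertex 6: neighbors [2, 5] already have colors [1, 2] ⇒ c(6) = 3.
- Vertex 4: neighbors [3, 6] already have colors [2, 3] ⇒ c(4) = 1.
- Vertex 7: neighbors [4, 3, 6] already have colors [1, 2, 3] — all 3 colors blocked. Contradiction.
The forced assignments end in a contradiction, so G has no proper 3-coloring (χ ≥ 4).
The coloring below uses 4 colors, so χ(G) = 4.
A valid 4-coloring: color 1: [5, 7]; color 2: [6, 8]; color 3: [2, 4]; color 4: [3].

χ(G) = 4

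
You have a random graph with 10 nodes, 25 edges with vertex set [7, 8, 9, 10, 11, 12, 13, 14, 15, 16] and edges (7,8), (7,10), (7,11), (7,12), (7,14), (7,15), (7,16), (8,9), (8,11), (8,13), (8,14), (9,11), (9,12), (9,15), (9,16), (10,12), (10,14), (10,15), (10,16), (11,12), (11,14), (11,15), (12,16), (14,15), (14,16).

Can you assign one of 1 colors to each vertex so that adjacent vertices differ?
The clique on vertices [7, 10, 12, 16] has size 4 > 1, so it alone needs 4 colors.

No, G is not 1-colorable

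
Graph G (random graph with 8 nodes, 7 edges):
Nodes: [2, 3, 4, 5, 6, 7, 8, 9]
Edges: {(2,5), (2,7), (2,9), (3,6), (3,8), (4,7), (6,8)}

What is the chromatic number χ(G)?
Clique number ω(G) = 3 (lower bound: χ ≥ ω).
The clique on [3, 6, 8] has size 3, forcing χ ≥ 3, and the coloring below uses 3 colors, so χ(G) = 3.
A valid 3-coloring: color 1: [2, 4, 6]; color 2: [5, 7, 8, 9]; color 3: [3].

χ(G) = 3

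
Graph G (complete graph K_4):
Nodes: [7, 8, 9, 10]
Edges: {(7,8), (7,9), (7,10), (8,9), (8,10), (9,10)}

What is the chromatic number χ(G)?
Clique number ω(G) = 4 (lower bound: χ ≥ ω).
The clique on [7, 8, 9, 10] has size 4, forcing χ ≥ 4, and the coloring below uses 4 colors, so χ(G) = 4.
A valid 4-coloring: color 1: [10]; color 2: [9]; color 3: [8]; color 4: [7].

χ(G) = 4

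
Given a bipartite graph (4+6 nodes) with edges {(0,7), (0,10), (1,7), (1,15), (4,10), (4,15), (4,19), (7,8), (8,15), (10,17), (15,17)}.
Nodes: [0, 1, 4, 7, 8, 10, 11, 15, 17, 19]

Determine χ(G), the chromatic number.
Clique number ω(G) = 2 (lower bound: χ ≥ ω).
The graph is bipartite (no odd cycle), so 2 colors suffice: χ(G) = 2.
A valid 2-coloring: color 1: [7, 10, 11, 15, 19]; color 2: [0, 1, 4, 8, 17].

χ(G) = 2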